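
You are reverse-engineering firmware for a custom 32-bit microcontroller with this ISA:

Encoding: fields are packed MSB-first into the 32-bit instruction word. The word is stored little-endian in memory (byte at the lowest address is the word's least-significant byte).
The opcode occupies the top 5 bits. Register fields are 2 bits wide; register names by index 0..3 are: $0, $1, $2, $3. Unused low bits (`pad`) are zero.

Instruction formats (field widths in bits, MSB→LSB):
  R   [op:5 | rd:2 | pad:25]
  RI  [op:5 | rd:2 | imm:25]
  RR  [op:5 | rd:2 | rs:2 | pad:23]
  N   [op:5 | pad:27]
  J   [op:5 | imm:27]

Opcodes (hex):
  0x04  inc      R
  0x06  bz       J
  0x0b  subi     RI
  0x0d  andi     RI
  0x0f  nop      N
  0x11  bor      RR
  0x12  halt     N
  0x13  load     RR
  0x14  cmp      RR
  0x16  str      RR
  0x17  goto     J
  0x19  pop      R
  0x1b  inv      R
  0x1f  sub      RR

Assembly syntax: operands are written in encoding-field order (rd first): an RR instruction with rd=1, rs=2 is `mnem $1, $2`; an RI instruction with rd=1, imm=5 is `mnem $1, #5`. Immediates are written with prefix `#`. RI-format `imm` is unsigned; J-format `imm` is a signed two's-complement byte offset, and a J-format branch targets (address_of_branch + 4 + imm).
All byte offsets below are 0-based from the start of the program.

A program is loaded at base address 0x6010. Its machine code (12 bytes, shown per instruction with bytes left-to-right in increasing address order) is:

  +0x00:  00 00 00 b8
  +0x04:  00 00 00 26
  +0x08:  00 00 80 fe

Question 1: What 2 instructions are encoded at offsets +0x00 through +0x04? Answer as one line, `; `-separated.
goto #0; inc $3

[00] 00 00 00 b8 → 0xb8000000
  top 5b → 0x17 → goto [J]
  imm: (w>>0)&0x7ffffff=0x0 → #0
[04] 00 00 00 26 → 0x26000000
  top 5b → 0x4 → inc [R]
  rd: (w>>25)&0x3=0x3 → $3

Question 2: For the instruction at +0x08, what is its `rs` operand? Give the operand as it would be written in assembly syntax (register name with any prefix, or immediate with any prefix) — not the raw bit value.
off 0x08: read 00 00 80 fe as little → 0xfe800000
  top 5b → 0x1f → sub [RR]
  [26:25] rd=3 = $3
  [24:23] rs=1 = $1

$1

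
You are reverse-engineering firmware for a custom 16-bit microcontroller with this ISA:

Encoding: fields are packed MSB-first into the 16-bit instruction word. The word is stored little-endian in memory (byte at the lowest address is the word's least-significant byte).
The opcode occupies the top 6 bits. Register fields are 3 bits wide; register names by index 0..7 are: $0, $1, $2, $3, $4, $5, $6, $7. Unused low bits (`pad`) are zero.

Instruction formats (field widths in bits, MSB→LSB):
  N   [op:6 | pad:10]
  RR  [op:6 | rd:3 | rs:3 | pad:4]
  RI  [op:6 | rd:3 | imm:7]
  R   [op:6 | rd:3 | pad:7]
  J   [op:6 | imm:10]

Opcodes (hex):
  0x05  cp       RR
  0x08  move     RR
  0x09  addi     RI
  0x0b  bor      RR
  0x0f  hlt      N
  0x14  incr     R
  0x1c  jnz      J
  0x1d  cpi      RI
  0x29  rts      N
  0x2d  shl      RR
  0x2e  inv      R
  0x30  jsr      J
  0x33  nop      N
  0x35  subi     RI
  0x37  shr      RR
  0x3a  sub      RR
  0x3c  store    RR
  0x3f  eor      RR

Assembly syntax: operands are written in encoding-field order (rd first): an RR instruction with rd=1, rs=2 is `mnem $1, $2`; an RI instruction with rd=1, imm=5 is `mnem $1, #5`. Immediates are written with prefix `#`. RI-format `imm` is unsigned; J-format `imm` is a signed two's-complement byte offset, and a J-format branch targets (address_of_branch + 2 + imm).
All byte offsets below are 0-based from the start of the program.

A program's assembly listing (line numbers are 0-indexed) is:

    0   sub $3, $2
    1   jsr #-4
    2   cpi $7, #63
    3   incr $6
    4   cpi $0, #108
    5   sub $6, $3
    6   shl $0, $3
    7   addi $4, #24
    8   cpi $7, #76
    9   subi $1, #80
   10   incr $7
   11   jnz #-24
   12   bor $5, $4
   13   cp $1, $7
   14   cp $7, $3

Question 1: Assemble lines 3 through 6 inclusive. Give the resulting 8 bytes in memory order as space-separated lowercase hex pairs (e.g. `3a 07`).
line 3 (incr): pack op=0x14:6|rd=6:3|pad=0:7 = 0x5300; little→ 00 53
line 4 (cpi): pack op=0x1d:6|rd=0:3|imm=108:7 = 0x746c; little→ 6c 74
line 5 (sub): pack op=0x3a:6|rd=6:3|rs=3:3|pad=0:4 = 0xeb30; little→ 30 eb
line 6 (shl): pack op=0x2d:6|rd=0:3|rs=3:3|pad=0:4 = 0xb430; little→ 30 b4

00 53 6c 74 30 eb 30 b4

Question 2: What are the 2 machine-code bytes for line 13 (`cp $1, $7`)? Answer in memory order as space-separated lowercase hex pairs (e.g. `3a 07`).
f0 14

L13: cp op=0x5:6|rd=1:3|rs=7:3|pad=0:4 ⇒ 0x14f0 ⇒ little f0 14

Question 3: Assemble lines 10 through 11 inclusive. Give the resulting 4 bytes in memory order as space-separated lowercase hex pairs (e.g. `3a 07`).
10. incr fields op=0x14:6|rd=7:3|pad=0:7 → word 5380h → 80 53
11. jnz fields op=0x1c:6|imm=-24:10 → word 73e8h → e8 73

80 53 e8 73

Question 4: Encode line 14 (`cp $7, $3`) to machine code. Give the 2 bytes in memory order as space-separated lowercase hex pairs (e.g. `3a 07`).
b0 17

L14: cp op=0x5:6|rd=7:3|rs=3:3|pad=0:4 ⇒ 0x17b0 ⇒ little b0 17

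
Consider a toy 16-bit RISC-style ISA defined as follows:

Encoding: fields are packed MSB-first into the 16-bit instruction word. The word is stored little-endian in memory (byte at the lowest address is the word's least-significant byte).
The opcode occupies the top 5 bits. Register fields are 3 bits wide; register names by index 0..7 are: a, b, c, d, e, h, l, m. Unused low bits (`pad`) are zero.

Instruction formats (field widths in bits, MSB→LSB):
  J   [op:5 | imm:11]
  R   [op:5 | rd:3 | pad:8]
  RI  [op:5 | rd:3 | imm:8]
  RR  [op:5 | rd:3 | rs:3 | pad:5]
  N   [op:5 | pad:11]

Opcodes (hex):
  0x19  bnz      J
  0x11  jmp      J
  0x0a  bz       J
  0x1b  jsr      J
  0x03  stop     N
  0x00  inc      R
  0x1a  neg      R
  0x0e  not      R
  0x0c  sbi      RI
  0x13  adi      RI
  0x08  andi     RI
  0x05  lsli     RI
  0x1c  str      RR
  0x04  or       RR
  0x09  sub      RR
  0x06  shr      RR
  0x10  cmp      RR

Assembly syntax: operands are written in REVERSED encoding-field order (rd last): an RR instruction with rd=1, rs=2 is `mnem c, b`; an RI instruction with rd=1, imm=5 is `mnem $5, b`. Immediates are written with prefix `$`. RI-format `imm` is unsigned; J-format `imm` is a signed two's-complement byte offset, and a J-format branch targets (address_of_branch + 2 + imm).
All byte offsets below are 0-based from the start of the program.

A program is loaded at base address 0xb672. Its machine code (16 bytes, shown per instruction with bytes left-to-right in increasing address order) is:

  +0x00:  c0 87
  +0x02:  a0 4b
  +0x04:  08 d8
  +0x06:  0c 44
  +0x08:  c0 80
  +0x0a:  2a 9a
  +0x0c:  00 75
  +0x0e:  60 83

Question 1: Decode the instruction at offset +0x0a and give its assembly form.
[0a] 2a 9a → 0x9a2a
  opcode bits[15:11]=0x13: adi/RI
  rd: (w>>8)&0x7=0x2 → c
  imm: (w>>0)&0xff=0x2a → $42

adi $42, c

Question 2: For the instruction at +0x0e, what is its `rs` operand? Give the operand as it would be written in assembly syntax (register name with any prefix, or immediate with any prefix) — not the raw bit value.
@+0e  little-endian(60 83) = 0x8360
  op=0x8360>>11=0x10 ⇒ cmp (RR)
  [10:8] rd=3 = d
  [7:5] rs=3 = d

d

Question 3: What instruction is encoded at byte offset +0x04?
off 0x04: read 08 d8 as little → 0xd808
  top 5b → 0x1b → jsr [J]
  imm: (w>>0)&0x7ff=0x8 → $8

jsr $8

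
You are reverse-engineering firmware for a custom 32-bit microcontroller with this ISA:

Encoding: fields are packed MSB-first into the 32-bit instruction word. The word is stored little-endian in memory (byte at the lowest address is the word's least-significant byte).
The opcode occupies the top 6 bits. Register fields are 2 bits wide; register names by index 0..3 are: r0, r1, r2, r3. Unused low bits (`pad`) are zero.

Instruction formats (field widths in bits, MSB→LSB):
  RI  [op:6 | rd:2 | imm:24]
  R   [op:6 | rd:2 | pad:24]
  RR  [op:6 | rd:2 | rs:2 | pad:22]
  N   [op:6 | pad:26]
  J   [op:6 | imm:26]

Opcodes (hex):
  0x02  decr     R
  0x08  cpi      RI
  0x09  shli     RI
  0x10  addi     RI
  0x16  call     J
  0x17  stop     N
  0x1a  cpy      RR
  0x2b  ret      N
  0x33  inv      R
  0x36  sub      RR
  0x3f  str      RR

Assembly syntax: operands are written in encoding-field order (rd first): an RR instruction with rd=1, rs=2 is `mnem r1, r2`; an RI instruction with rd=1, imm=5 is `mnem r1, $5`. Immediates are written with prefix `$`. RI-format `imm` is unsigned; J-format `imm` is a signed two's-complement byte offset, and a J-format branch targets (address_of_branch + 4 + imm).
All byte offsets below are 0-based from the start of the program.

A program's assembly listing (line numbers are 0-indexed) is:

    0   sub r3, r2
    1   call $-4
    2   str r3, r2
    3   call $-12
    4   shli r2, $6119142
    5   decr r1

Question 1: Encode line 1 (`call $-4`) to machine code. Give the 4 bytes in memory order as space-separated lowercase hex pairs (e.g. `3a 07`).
fc ff ff 5b

line 1 (call): pack op=0x16:6|imm=-4:26 = 0x5bfffffc; little→ fc ff ff 5b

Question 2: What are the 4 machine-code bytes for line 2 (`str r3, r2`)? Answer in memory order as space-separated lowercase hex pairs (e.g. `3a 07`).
line 2 (str): pack op=0x3f:6|rd=3:2|rs=2:2|pad=0:22 = 0xff800000; little→ 00 00 80 ff

00 00 80 ff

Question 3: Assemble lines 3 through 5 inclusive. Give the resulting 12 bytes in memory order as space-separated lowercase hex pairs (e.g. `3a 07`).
L3: call op=0x16:6|imm=-12:26 ⇒ 0x5bfffff4 ⇒ little f4 ff ff 5b
L4: shli op=0x9:6|rd=2:2|imm=6119142:24 ⇒ 0x265d5ee6 ⇒ little e6 5e 5d 26
L5: decr op=0x2:6|rd=1:2|pad=0:24 ⇒ 0x09000000 ⇒ little 00 00 00 09

f4 ff ff 5b e6 5e 5d 26 00 00 00 09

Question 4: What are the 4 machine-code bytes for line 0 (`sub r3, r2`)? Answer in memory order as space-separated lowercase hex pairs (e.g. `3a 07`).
00 00 80 db

L0: sub op=0x36:6|rd=3:2|rs=2:2|pad=0:22 ⇒ 0xdb800000 ⇒ little 00 00 80 db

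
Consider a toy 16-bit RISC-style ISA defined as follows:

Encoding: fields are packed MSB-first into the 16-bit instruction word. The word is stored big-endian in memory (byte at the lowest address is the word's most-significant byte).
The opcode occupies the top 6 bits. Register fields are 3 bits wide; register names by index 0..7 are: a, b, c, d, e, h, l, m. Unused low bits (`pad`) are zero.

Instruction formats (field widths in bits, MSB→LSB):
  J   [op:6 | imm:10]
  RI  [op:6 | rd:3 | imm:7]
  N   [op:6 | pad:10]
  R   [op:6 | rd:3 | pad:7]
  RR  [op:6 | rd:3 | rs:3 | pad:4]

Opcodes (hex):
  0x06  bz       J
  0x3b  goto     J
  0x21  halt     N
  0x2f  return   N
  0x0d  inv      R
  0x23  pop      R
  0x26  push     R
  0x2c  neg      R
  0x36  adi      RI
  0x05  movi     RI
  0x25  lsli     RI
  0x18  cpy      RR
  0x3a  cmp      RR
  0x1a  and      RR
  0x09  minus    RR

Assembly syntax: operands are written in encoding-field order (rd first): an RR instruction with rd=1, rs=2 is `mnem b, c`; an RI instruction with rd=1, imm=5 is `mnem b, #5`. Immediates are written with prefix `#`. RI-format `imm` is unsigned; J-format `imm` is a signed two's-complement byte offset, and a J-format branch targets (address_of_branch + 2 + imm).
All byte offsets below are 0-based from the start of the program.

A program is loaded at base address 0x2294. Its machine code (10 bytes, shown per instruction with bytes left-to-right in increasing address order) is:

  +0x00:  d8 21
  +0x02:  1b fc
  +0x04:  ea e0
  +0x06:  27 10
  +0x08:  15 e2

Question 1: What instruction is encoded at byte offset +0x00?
adi a, #33

off 0x00: read d8 21 as big → 0xd821
  opcode bits[15:10]=0x36: adi/RI
  rd@[9:7]=0x0 ⇒ a
  imm@[6:0]=0x21 ⇒ #33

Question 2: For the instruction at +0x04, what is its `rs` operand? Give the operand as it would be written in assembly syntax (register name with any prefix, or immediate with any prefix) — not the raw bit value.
l

[04] ea e0 → 0xeae0
  opcode bits[15:10]=0x3a: cmp/RR
  [9:7] rd=5 = h
  [6:4] rs=6 = l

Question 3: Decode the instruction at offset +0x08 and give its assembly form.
movi d, #98

off 0x08: read 15 e2 as big → 0x15e2
  opcode bits[15:10]=0x5: movi/RI
  rd: (w>>7)&0x7=0x3 → d
  imm: (w>>0)&0x7f=0x62 → #98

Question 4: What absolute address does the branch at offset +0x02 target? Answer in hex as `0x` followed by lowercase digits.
off 0x02: read 1b fc as big → 0x1bfc
  op=0x1bfc>>10=0x6 ⇒ bz (J)
  [9:0] imm=1020 (s10→-4) = #-4
  target = base 0x2294 + off 0x02 + 2 + imm -4 = 0x2294

0x2294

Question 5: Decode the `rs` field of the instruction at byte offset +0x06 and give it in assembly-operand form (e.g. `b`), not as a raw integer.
[06] 27 10 → 0x2710
  opcode bits[15:10]=0x9: minus/RR
  rd@[9:7]=0x6 ⇒ l
  rs@[6:4]=0x1 ⇒ b

b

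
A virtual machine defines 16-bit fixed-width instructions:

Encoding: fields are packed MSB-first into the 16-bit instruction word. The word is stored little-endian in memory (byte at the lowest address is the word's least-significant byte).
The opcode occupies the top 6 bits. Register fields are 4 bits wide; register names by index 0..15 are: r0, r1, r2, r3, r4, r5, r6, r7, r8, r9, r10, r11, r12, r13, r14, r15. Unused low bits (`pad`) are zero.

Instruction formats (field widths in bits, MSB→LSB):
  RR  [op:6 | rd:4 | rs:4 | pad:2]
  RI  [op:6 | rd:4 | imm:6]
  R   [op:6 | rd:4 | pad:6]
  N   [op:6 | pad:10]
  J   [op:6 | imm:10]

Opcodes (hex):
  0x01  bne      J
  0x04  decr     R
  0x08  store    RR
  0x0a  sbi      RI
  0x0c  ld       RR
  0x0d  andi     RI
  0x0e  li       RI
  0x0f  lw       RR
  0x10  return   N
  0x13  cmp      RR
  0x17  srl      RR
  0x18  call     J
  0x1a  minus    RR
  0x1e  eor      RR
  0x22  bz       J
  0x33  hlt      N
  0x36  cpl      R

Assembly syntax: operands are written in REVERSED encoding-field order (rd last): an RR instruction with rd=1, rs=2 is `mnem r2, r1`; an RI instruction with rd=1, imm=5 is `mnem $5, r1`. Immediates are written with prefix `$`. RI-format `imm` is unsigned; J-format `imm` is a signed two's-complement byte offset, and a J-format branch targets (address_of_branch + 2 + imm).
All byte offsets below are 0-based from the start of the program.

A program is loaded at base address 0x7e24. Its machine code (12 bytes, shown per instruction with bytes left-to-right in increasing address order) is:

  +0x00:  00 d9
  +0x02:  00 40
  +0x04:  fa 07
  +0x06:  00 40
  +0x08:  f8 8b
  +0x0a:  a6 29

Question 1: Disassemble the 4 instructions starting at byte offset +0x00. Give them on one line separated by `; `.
off 0x00: read 00 d9 as little → 0xd900
  top 6b → 0x36 → cpl [R]
  rd@[9:6]=0x4 ⇒ r4
off 0x02: read 00 40 as little → 0x4000
  top 6b → 0x10 → return [N]
off 0x04: read fa 07 as little → 0x07fa
  top 6b → 0x1 → bne [J]
  imm@[9:0]=0x3fa (s10→-6) ⇒ $-6
off 0x06: read 00 40 as little → 0x4000
  top 6b → 0x10 → return [N]

cpl r4; return; bne $-6; return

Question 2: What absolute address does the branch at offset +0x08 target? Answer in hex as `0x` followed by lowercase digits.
0x7e26

@+08  little-endian(f8 8b) = 0x8bf8
  top 6b → 0x22 → bz [J]
  imm@[9:0]=0x3f8 (s10→-8) ⇒ $-8
  target = base 0x7e24 + off 0x08 + 2 + imm -8 = 0x7e26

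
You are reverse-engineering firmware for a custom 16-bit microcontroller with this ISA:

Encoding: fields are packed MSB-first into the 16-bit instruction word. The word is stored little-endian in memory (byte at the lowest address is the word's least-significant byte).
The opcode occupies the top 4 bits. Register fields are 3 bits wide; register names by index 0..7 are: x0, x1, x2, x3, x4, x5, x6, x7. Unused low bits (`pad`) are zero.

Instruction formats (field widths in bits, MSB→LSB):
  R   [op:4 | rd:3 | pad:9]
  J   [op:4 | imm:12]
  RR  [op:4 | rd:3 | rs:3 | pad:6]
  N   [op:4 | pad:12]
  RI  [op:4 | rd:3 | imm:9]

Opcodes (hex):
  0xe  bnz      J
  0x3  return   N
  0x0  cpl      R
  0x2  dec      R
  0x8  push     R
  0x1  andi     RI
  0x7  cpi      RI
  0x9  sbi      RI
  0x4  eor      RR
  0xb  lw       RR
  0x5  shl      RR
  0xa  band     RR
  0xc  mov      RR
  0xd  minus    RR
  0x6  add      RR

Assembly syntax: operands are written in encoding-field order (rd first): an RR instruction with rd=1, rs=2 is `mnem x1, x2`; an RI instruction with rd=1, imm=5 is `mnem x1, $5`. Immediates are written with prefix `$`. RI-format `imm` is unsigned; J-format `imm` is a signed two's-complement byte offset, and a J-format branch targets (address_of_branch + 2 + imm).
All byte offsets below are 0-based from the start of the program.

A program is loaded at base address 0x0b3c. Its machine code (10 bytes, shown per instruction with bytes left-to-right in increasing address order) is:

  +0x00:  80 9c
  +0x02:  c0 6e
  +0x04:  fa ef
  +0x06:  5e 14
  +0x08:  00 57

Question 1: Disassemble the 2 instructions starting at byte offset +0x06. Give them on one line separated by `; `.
andi x2, $94; shl x3, x4

[06] 5e 14 → 0x145e
  opcode bits[15:12]=0x1: andi/RI
  [11:9] rd=2 = x2
  [8:0] imm=94 = $94
[08] 00 57 → 0x5700
  opcode bits[15:12]=0x5: shl/RR
  [11:9] rd=3 = x3
  [8:6] rs=4 = x4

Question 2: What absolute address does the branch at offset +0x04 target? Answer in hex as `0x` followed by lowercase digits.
@+04  little-endian(fa ef) = 0xeffa
  top 4b → 0xe → bnz [J]
  imm@[11:0]=0xffa (s12→-6) ⇒ $-6
  target = base 0x0b3c + off 0x04 + 2 + imm -6 = 0x0b3c

0x0b3c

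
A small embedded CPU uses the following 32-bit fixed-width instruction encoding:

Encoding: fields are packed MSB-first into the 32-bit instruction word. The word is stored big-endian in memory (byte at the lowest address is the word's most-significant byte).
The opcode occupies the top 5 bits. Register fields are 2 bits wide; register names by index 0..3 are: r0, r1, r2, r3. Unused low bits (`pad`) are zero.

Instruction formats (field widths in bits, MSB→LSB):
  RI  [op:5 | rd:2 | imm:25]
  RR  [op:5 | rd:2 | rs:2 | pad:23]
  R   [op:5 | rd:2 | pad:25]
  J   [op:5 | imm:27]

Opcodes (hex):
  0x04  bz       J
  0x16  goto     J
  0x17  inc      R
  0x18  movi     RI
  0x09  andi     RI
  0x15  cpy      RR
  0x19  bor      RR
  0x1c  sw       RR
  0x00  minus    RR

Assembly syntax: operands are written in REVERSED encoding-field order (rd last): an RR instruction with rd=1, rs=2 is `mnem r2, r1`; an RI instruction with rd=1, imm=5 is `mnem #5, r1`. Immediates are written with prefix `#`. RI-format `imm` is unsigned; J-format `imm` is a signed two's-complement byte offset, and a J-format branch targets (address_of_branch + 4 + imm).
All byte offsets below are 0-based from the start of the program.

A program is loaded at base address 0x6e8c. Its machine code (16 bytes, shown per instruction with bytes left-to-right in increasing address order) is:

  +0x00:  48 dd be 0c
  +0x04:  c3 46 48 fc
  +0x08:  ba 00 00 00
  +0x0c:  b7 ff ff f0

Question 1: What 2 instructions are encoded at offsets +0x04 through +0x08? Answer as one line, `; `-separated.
movi #21383420, r1; inc r1

off 0x04: read c3 46 48 fc as big → 0xc34648fc
  top 5b → 0x18 → movi [RI]
  rd@[26:25]=0x1 ⇒ r1
  imm@[24:0]=0x14648fc ⇒ #21383420
off 0x08: read ba 00 00 00 as big → 0xba000000
  top 5b → 0x17 → inc [R]
  rd@[26:25]=0x1 ⇒ r1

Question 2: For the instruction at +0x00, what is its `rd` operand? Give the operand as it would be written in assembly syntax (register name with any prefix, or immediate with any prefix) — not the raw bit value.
r0

@+00  big-endian(48 dd be 0c) = 0x48ddbe0c
  opcode bits[31:27]=0x9: andi/RI
  rd@[26:25]=0x0 ⇒ r0
  imm@[24:0]=0xddbe0c ⇒ #14532108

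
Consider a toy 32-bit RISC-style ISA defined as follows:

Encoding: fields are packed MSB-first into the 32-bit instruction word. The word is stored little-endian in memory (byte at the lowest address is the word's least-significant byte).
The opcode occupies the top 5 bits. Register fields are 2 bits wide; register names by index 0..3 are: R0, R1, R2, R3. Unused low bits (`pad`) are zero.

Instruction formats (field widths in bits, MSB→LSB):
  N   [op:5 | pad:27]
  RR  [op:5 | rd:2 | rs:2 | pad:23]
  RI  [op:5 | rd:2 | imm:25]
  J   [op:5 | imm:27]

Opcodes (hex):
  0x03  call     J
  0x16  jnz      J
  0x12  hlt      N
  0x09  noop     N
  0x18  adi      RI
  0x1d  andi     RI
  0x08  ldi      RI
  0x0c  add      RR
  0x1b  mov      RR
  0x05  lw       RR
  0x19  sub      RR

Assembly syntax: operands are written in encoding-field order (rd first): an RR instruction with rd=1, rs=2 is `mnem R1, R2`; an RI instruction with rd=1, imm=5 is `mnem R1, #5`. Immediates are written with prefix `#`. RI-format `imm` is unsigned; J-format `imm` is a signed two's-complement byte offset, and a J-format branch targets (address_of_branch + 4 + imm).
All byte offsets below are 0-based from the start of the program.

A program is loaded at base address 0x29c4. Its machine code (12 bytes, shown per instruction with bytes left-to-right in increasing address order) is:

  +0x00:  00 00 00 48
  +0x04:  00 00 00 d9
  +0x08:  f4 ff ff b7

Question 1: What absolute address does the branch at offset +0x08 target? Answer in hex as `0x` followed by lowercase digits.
0x29c4

off 0x08: read f4 ff ff b7 as little → 0xb7fffff4
  top 5b → 0x16 → jnz [J]
  imm@[26:0]=0x7fffff4 (s27→-12) ⇒ #-12
  target = base 0x29c4 + off 0x08 + 4 + imm -12 = 0x29c4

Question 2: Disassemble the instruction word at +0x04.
@+04  little-endian(00 00 00 d9) = 0xd9000000
  top 5b → 0x1b → mov [RR]
  [26:25] rd=0 = R0
  [24:23] rs=2 = R2

mov R0, R2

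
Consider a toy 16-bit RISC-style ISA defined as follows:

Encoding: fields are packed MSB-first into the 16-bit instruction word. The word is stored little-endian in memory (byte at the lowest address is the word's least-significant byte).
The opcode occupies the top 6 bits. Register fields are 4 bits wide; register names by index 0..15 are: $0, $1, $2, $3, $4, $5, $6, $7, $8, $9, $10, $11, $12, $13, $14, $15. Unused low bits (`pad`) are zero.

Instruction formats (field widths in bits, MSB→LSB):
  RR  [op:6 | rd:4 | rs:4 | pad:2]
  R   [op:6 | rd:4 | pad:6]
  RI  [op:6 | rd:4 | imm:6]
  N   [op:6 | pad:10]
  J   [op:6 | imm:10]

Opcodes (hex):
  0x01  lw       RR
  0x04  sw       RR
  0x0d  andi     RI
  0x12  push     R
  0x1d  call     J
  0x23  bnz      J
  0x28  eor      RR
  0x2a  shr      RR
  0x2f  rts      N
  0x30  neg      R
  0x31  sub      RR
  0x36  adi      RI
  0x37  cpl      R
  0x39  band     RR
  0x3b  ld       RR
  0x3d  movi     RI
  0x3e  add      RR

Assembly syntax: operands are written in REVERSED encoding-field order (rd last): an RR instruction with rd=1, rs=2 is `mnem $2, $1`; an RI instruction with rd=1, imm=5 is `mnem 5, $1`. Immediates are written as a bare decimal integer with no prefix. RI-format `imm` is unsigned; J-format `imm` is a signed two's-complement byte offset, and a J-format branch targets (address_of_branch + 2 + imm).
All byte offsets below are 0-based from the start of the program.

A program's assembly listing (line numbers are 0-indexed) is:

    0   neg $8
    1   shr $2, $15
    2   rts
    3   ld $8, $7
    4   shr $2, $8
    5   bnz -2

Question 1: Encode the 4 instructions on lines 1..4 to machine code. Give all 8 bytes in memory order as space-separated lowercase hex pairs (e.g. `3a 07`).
c8 ab 00 bc e0 ed 08 aa

line 1 (shr): pack op=0x2a:6|rd=15:4|rs=2:4|pad=0:2 = 0xabc8; little→ c8 ab
line 2 (rts): pack op=0x2f:6|pad=0:10 = 0xbc00; little→ 00 bc
line 3 (ld): pack op=0x3b:6|rd=7:4|rs=8:4|pad=0:2 = 0xede0; little→ e0 ed
line 4 (shr): pack op=0x2a:6|rd=8:4|rs=2:4|pad=0:2 = 0xaa08; little→ 08 aa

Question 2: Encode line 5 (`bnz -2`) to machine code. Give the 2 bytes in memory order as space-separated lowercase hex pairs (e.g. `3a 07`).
line 5 (bnz): pack op=0x23:6|imm=-2:10 = 0x8ffe; little→ fe 8f

fe 8f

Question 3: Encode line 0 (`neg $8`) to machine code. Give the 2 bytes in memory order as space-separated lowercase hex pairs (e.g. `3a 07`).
line 0 (neg): pack op=0x30:6|rd=8:4|pad=0:6 = 0xc200; little→ 00 c2

00 c2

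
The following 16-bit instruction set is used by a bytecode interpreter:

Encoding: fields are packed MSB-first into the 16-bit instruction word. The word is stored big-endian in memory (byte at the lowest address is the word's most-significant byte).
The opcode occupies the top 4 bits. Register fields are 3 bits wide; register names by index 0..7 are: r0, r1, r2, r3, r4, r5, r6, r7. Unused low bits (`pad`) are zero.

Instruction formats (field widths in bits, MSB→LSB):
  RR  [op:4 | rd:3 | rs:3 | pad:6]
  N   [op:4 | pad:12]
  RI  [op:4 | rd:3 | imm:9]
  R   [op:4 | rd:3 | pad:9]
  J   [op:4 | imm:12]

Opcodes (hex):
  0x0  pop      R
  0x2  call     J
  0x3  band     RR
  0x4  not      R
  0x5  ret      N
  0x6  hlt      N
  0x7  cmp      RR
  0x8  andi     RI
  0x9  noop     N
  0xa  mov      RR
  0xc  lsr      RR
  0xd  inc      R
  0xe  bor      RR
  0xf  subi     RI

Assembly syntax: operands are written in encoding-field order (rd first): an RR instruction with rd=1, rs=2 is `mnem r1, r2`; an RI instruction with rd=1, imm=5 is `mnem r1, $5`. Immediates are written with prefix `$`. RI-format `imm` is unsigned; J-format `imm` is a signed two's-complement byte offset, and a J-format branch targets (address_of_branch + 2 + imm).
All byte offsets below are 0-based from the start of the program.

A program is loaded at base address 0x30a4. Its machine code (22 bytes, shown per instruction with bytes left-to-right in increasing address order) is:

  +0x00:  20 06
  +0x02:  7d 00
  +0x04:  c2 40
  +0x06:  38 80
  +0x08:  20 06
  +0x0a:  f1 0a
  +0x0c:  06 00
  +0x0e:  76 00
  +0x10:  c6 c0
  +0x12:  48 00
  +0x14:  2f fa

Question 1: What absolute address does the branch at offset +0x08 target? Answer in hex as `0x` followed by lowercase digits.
0x30b4

+0x08: 20 06 ⇒ word 0x2006 (big)
  top 4b → 0x2 → call [J]
  imm: (w>>0)&0xfff=0x6 → $6
  target = base 0x30a4 + off 0x08 + 2 + imm 6 = 0x30b4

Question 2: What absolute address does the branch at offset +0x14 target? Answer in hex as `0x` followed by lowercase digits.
@+14  big-endian(2f fa) = 0x2ffa
  op=0x2ffa>>12=0x2 ⇒ call (J)
  imm: (w>>0)&0xfff=0xffa (s12→-6) → $-6
  target = base 0x30a4 + off 0x14 + 2 + imm -6 = 0x30b4

0x30b4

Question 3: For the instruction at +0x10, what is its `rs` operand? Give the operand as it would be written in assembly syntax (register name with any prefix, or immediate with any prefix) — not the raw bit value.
r3

@+10  big-endian(c6 c0) = 0xc6c0
  op=0xc6c0>>12=0xc ⇒ lsr (RR)
  [11:9] rd=3 = r3
  [8:6] rs=3 = r3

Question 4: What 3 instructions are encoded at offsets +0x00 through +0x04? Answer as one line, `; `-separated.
call $6; cmp r6, r4; lsr r1, r1

off 0x00: read 20 06 as big → 0x2006
  opcode bits[15:12]=0x2: call/J
  [11:0] imm=6 = $6
off 0x02: read 7d 00 as big → 0x7d00
  opcode bits[15:12]=0x7: cmp/RR
  [11:9] rd=6 = r6
  [8:6] rs=4 = r4
off 0x04: read c2 40 as big → 0xc240
  opcode bits[15:12]=0xc: lsr/RR
  [11:9] rd=1 = r1
  [8:6] rs=1 = r1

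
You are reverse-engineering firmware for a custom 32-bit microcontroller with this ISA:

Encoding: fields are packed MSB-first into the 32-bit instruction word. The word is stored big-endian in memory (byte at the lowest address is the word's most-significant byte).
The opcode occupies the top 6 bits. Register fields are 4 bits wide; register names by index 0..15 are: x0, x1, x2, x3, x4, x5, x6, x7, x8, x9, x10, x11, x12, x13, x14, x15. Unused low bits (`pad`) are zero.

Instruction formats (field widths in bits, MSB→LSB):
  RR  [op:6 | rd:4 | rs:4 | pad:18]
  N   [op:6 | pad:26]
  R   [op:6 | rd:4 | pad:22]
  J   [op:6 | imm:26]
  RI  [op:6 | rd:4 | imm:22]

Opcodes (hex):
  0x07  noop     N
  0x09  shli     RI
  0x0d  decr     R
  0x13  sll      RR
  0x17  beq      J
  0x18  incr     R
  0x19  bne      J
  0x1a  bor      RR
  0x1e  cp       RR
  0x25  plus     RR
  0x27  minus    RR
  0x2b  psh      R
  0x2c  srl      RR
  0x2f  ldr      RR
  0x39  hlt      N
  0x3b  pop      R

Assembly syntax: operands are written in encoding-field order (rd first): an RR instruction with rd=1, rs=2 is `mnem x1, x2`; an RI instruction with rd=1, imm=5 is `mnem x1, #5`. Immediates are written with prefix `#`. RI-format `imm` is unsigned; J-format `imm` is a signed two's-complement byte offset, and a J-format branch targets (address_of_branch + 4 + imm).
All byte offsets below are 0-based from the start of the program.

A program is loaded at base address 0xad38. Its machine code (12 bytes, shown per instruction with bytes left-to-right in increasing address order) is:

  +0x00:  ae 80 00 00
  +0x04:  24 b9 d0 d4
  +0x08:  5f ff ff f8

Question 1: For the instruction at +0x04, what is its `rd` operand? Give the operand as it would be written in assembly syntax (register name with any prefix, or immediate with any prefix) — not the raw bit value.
@+04  big-endian(24 b9 d0 d4) = 0x24b9d0d4
  opcode bits[31:26]=0x9: shli/RI
  rd@[25:22]=0x2 ⇒ x2
  imm@[21:0]=0x39d0d4 ⇒ #3789012

x2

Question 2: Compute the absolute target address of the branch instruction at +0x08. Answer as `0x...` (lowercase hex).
+0x08: 5f ff ff f8 ⇒ word 0x5ffffff8 (big)
  top 6b → 0x17 → beq [J]
  [25:0] imm=67108856 (s26→-8) = #-8
  target = base 0xad38 + off 0x08 + 4 + imm -8 = 0xad3c

0xad3c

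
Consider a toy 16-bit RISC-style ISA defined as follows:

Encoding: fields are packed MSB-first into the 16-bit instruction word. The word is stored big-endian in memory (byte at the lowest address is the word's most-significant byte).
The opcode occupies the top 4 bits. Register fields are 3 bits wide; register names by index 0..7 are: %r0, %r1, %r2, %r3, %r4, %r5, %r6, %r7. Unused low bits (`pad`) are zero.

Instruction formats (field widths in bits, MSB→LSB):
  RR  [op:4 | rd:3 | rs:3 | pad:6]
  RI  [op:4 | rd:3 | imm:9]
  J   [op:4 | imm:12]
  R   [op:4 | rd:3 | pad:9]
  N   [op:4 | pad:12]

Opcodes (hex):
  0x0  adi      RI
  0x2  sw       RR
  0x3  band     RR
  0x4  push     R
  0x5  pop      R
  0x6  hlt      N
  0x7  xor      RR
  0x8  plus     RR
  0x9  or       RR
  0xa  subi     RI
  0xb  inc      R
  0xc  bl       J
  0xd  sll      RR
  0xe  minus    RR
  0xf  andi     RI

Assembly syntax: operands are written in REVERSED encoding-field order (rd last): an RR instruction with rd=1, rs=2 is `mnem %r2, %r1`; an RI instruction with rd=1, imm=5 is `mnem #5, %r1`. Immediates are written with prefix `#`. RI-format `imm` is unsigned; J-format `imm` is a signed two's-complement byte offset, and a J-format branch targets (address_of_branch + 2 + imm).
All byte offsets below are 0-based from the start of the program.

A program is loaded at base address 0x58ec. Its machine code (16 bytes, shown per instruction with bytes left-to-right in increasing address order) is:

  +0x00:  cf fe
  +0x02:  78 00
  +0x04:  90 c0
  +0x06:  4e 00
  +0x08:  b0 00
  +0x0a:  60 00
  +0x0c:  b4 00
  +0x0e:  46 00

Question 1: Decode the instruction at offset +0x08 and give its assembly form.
@+08  big-endian(b0 00) = 0xb000
  opcode bits[15:12]=0xb: inc/R
  rd: (w>>9)&0x7=0x0 → %r0

inc %r0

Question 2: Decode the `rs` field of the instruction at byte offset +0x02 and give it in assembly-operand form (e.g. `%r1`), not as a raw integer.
+0x02: 78 00 ⇒ word 0x7800 (big)
  top 4b → 0x7 → xor [RR]
  rd@[11:9]=0x4 ⇒ %r4
  rs@[8:6]=0x0 ⇒ %r0

%r0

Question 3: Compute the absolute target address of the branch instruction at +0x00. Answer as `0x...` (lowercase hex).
@+00  big-endian(cf fe) = 0xcffe
  opcode bits[15:12]=0xc: bl/J
  imm@[11:0]=0xffe (s12→-2) ⇒ #-2
  target = base 0x58ec + off 0x00 + 2 + imm -2 = 0x58ec

0x58ec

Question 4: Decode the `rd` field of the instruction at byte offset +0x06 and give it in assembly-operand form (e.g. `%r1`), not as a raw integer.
[06] 4e 00 → 0x4e00
  opcode bits[15:12]=0x4: push/R
  rd@[11:9]=0x7 ⇒ %r7

%r7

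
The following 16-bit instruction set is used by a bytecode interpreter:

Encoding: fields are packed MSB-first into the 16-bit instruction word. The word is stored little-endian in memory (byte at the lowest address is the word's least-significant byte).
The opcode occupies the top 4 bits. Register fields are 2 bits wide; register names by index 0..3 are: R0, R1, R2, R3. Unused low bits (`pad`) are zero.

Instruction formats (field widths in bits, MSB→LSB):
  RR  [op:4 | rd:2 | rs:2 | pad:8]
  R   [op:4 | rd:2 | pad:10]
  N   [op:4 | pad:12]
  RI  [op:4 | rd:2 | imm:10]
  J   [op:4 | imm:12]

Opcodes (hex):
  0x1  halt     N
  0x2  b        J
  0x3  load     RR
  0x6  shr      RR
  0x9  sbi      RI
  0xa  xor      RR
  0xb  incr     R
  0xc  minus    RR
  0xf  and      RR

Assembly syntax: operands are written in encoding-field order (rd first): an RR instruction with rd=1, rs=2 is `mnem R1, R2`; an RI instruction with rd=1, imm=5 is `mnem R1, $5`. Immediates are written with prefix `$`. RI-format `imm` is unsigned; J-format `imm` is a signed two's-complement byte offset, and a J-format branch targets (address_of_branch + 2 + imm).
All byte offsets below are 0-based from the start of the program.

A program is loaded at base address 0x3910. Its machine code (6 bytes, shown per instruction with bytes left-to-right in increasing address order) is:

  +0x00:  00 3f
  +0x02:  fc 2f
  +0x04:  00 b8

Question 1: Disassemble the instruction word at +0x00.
load R3, R3

@+00  little-endian(00 3f) = 0x3f00
  op=0x3f00>>12=0x3 ⇒ load (RR)
  rd: (w>>10)&0x3=0x3 → R3
  rs: (w>>8)&0x3=0x3 → R3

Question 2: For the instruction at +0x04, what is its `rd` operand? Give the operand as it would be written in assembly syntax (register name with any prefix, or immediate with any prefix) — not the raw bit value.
@+04  little-endian(00 b8) = 0xb800
  op=0xb800>>12=0xb ⇒ incr (R)
  [11:10] rd=2 = R2

R2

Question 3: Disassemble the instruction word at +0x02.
b $-4

off 0x02: read fc 2f as little → 0x2ffc
  op=0x2ffc>>12=0x2 ⇒ b (J)
  imm: (w>>0)&0xfff=0xffc (s12→-4) → $-4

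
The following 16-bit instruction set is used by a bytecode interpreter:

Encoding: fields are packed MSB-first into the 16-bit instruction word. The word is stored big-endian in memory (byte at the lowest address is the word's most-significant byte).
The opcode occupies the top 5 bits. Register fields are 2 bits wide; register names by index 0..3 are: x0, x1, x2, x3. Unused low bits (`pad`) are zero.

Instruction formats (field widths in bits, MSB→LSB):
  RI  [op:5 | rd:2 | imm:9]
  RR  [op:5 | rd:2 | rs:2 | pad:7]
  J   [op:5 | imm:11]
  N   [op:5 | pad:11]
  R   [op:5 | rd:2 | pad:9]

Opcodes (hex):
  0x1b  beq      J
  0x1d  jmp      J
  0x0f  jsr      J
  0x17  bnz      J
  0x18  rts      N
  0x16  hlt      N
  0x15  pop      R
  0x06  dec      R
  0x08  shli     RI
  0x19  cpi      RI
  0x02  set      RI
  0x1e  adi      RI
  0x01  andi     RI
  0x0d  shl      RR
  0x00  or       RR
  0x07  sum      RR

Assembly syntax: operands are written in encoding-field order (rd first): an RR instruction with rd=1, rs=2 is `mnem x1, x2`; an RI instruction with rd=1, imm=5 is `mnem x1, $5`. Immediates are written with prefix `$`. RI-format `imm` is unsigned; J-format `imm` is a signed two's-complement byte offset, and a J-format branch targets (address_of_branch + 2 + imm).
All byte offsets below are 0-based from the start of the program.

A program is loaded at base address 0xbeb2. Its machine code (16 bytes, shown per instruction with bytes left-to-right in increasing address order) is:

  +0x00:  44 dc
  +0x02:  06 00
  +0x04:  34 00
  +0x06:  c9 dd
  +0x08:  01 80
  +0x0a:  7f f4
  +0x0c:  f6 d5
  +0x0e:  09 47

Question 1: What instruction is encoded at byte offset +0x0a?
jsr $-12

+0x0a: 7f f4 ⇒ word 0x7ff4 (big)
  op=0x7ff4>>11=0xf ⇒ jsr (J)
  imm: (w>>0)&0x7ff=0x7f4 (s11→-12) → $-12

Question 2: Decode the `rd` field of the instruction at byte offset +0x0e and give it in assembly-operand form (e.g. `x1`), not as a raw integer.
@+0e  big-endian(09 47) = 0x0947
  op=0x0947>>11=0x1 ⇒ andi (RI)
  [10:9] rd=0 = x0
  [8:0] imm=327 = $327

x0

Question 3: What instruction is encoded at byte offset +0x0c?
+0x0c: f6 d5 ⇒ word 0xf6d5 (big)
  opcode bits[15:11]=0x1e: adi/RI
  rd@[10:9]=0x3 ⇒ x3
  imm@[8:0]=0xd5 ⇒ $213

adi x3, $213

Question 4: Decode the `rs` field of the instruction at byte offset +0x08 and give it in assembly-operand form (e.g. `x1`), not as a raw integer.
+0x08: 01 80 ⇒ word 0x0180 (big)
  opcode bits[15:11]=0x0: or/RR
  rd: (w>>9)&0x3=0x0 → x0
  rs: (w>>7)&0x3=0x3 → x3

x3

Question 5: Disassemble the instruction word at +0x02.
or x3, x0

+0x02: 06 00 ⇒ word 0x0600 (big)
  top 5b → 0x0 → or [RR]
  rd: (w>>9)&0x3=0x3 → x3
  rs: (w>>7)&0x3=0x0 → x0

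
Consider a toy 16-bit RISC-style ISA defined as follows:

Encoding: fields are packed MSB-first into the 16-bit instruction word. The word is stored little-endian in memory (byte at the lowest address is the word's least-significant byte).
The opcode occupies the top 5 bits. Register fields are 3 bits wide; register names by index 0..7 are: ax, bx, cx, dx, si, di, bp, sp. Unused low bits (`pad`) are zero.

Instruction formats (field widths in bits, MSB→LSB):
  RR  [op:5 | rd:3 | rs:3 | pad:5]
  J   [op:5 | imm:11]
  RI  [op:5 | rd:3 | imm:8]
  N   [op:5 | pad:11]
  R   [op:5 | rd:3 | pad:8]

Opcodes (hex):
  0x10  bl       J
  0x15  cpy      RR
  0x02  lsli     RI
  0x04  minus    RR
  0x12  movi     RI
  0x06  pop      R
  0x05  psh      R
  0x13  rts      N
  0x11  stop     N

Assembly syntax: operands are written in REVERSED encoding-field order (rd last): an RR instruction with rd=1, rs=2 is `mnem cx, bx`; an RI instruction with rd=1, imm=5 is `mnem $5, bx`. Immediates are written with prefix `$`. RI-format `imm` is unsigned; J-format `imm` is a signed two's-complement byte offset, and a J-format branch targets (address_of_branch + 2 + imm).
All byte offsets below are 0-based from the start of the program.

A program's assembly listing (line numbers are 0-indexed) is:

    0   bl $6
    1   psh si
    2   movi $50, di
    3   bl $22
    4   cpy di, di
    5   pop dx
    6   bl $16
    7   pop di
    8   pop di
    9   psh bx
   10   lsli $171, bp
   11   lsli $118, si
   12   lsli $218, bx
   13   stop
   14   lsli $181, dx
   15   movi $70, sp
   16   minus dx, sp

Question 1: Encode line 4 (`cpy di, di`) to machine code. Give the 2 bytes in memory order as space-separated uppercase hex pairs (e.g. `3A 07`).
A0 AD

4. cpy fields op=0x15:5|rd=5:3|rs=5:3|pad=0:5 → word ada0h → a0 ad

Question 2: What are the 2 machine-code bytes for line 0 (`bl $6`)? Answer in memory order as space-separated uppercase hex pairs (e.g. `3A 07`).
06 80

0. bl fields op=0x10:5|imm=6:11 → word 8006h → 06 80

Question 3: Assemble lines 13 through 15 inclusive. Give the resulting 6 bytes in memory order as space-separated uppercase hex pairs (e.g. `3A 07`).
00 88 B5 13 46 97

line 13 (stop): pack op=0x11:5|pad=0:11 = 0x8800; little→ 00 88
line 14 (lsli): pack op=0x2:5|rd=3:3|imm=181:8 = 0x13b5; little→ b5 13
line 15 (movi): pack op=0x12:5|rd=7:3|imm=70:8 = 0x9746; little→ 46 97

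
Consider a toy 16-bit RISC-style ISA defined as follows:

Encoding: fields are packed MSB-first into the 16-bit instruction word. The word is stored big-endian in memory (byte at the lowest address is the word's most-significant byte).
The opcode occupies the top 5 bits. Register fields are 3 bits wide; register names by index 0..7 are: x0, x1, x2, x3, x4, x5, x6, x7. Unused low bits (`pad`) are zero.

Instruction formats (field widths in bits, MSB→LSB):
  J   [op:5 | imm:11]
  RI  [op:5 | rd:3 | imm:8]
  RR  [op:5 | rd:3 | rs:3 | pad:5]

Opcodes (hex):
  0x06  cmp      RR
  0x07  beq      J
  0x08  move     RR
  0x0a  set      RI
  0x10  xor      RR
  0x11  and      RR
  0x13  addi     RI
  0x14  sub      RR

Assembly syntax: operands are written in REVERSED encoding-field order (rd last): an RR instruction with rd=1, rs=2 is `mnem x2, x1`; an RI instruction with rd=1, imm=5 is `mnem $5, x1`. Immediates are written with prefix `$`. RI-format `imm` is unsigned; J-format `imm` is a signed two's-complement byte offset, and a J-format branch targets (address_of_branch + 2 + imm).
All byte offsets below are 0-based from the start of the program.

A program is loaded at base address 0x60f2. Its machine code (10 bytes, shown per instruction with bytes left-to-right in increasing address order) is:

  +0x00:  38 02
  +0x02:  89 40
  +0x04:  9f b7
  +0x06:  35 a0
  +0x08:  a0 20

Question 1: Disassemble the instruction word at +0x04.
addi $183, x7

off 0x04: read 9f b7 as big → 0x9fb7
  op=0x9fb7>>11=0x13 ⇒ addi (RI)
  rd@[10:8]=0x7 ⇒ x7
  imm@[7:0]=0xb7 ⇒ $183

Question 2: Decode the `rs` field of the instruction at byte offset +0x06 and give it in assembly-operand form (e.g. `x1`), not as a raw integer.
x5

[06] 35 a0 → 0x35a0
  op=0x35a0>>11=0x6 ⇒ cmp (RR)
  [10:8] rd=5 = x5
  [7:5] rs=5 = x5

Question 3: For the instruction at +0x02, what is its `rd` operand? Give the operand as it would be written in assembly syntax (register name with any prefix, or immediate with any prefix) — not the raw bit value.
x1

off 0x02: read 89 40 as big → 0x8940
  top 5b → 0x11 → and [RR]
  rd@[10:8]=0x1 ⇒ x1
  rs@[7:5]=0x2 ⇒ x2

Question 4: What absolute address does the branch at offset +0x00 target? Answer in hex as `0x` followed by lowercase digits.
off 0x00: read 38 02 as big → 0x3802
  top 5b → 0x7 → beq [J]
  [10:0] imm=2 = $2
  target = base 0x60f2 + off 0x00 + 2 + imm 2 = 0x60f6

0x60f6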